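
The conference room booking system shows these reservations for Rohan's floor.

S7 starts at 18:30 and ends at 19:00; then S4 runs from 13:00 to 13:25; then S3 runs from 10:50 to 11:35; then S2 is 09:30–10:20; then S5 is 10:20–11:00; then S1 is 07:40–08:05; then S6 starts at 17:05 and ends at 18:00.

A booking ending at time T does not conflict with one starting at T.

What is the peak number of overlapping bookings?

Sweep the timeline, counting +1 at each start and −1 at each end (ends before starts at a tie):
07:40 start S1 → 1
08:05 end S1 → 0
09:30 start S2 → 1
10:20 end S2 → 0
10:20 start S5 → 1
10:50 start S3 → 2
11:00 end S5 → 1
11:35 end S3 → 0
13:00 start S4 → 1
13:25 end S4 → 0
17:05 start S6 → 1
18:00 end S6 → 0
18:30 start S7 → 1
19:00 end S7 → 0
Peak is 2, at 10:50 (S3, S5).

2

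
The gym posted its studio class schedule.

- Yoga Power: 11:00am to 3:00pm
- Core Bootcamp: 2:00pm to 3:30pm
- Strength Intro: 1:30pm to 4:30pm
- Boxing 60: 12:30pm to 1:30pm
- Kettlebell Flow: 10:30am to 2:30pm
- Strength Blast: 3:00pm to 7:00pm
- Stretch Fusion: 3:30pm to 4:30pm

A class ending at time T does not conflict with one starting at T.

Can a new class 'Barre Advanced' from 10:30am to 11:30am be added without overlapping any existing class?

Kettlebell Flow: starts 10:30am before Barre Advanced ends 11:30am, and ends 2:30pm after Barre Advanced starts 10:30am → overlap.
Yoga Power: starts 11:00am before Barre Advanced ends 11:30am, and ends 3:00pm after Barre Advanced starts 10:30am → overlap.
Boxing 60: starts 12:30pm at or after Barre Advanced ends 11:30am → clear.
Strength Intro: starts 1:30pm at or after Barre Advanced ends 11:30am → clear.
Core Bootcamp: starts 2:00pm at or after Barre Advanced ends 11:30am → clear.
Strength Blast: starts 3:00pm at or after Barre Advanced ends 11:30am → clear.
Stretch Fusion: starts 3:30pm at or after Barre Advanced ends 11:30am → clear.
Barre Advanced overlaps Kettlebell Flow, Yoga Power.

No — it overlaps Kettlebell Flow, Yoga Power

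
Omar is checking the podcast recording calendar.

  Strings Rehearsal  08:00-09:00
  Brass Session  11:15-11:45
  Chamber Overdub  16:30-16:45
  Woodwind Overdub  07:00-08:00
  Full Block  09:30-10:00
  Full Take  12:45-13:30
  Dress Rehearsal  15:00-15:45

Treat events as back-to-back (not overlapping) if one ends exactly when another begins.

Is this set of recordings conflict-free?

Yes

Sorted by start: Woodwind Overdub, Strings Rehearsal, Full Block, Brass Session, Full Take, Dress Rehearsal, Chamber Overdub.
Strings Rehearsal starts exactly when Woodwind Overdub ends (back-to-back, no overlap) — done with Woodwind Overdub.
Full Block starts after Strings Rehearsal ends — done with Strings Rehearsal.
Brass Session starts after Full Block ends — done with Full Block.
Full Take starts after Brass Session ends — done with Brass Session.
Dress Rehearsal starts after Full Take ends — done with Full Take.
Chamber Overdub starts after Dress Rehearsal ends.
Every pair is clear; the schedule has no overlaps.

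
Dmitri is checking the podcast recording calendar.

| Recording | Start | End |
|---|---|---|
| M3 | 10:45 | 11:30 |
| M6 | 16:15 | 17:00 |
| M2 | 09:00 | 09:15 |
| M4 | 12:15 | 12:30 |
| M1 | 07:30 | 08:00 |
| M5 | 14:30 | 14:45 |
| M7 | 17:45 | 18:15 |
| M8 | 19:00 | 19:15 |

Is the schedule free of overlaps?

Sorted by start: M1, M2, M3, M4, M5, M6, M7, M8.
M2 starts after M1 ends, so nothing later overlaps M1 either.
M3 starts after M2 ends, so nothing later overlaps M2 either.
M4 starts after M3 ends, so nothing later overlaps M3 either.
M5 starts after M4 ends, so nothing later overlaps M4 either.
M6 starts after M5 ends, so nothing later overlaps M5 either.
M7 starts after M6 ends, so nothing later overlaps M6 either.
M8 starts after M7 ends.
Every pair is clear; the schedule has no overlaps.

Yes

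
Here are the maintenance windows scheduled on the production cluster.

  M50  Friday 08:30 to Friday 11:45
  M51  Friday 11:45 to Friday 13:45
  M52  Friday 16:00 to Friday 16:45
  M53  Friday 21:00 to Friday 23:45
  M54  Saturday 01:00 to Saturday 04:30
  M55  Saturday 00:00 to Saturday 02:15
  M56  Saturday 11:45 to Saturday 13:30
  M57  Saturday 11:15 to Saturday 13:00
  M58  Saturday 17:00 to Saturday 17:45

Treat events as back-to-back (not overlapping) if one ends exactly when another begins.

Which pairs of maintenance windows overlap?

M54 & M55, M56 & M57

Sorted by start: M50, M51, M52, M53, M55, M54, M57, M56, M58.
M51 starts exactly when M50 ends (back-to-back, no overlap) — done with M50.
M52 starts after M51 ends — done with M51.
M53 starts after M52 ends — done with M52.
M55 starts after M53 ends — done with M53.
M54 starts before M55 ends → M55 and M54 overlap.
M57 starts after M55 ends — done with M55.
M57 starts after M54 ends — done with M54.
M56 starts before M57 ends → M57 and M56 overlap.
M58 starts after M57 ends.
M58 starts after M56 ends.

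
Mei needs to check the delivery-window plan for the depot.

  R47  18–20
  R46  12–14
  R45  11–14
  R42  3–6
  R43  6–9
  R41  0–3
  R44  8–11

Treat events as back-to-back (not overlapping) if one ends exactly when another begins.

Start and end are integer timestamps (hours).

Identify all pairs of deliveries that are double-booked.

R43 & R44, R45 & R46

Sorted by start: R41, R42, R43, R44, R45, R46, R47.
R42 starts exactly when R41 ends (back-to-back, no overlap) — done with R41.
R43 starts exactly when R42 ends (back-to-back, no overlap) — done with R42.
R44 starts before R43 ends → R43 and R44 overlap.
R45 starts after R43 ends — done with R43.
R45 starts exactly when R44 ends (back-to-back, no overlap) — done with R44.
R46 starts before R45 ends → R45 and R46 overlap.
R47 starts after R45 ends.
R47 starts after R46 ends.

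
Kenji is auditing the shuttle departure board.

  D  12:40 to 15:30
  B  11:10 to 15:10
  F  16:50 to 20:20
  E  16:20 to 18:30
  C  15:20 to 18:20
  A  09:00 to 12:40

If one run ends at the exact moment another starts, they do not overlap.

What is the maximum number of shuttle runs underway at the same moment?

3

Walk through starts and ends in time order (an end at T is processed before a start at T):
09:00 start A → 1
11:10 start B → 2
12:40 end A → 1
12:40 start D → 2
15:10 end B → 1
15:20 start C → 2
15:30 end D → 1
16:20 start E → 2
16:50 start F → 3
18:20 end C → 2
18:30 end E → 1
20:20 end F → 0
Peak is 3, at 16:50 (C, E, F).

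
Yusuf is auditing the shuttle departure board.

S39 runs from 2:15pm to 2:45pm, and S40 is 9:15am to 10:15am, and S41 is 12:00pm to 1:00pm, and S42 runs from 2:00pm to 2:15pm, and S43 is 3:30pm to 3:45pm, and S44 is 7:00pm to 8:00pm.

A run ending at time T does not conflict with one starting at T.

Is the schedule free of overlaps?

Yes

Check each pair: they overlap iff neither finishes before the other starts.
Sorted by start: S40, S41, S42, S39, S43, S44.
S41 starts after S40 ends; S40 is clear from here.
S42 starts after S41 ends; S41 is clear from here.
S39 starts exactly when S42 ends (back-to-back, no overlap); S42 is clear from here.
S43 starts after S39 ends; S39 is clear from here.
S44 starts after S43 ends.
Every pair is clear; the schedule has no overlaps.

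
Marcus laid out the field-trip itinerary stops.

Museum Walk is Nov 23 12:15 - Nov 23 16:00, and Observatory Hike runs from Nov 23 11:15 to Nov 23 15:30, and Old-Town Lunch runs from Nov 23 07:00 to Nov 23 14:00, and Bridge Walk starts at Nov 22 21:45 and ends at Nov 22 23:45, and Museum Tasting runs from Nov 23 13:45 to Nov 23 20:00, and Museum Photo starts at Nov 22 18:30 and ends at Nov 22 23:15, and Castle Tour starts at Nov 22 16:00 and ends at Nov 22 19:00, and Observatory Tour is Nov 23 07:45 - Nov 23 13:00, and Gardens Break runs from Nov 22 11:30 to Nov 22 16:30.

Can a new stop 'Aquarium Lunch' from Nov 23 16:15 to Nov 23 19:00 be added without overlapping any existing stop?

Gardens Break: ends Nov 22 16:30 at or before Aquarium Lunch starts Nov 23 16:15 → clear.
Castle Tour: ends Nov 22 19:00 at or before Aquarium Lunch starts Nov 23 16:15 → clear.
Museum Photo: ends Nov 22 23:15 at or before Aquarium Lunch starts Nov 23 16:15 → clear.
Bridge Walk: ends Nov 22 23:45 at or before Aquarium Lunch starts Nov 23 16:15 → clear.
Old-Town Lunch: ends Nov 23 14:00 at or before Aquarium Lunch starts Nov 23 16:15 → clear.
Observatory Tour: ends Nov 23 13:00 at or before Aquarium Lunch starts Nov 23 16:15 → clear.
Observatory Hike: ends Nov 23 15:30 at or before Aquarium Lunch starts Nov 23 16:15 → clear.
Museum Walk: ends Nov 23 16:00 at or before Aquarium Lunch starts Nov 23 16:15 → clear.
Museum Tasting: starts Nov 23 13:45 before Aquarium Lunch ends Nov 23 19:00, and ends Nov 23 20:00 after Aquarium Lunch starts Nov 23 16:15 → overlap.
Aquarium Lunch overlaps Museum Tasting.

No — it overlaps Museum Tasting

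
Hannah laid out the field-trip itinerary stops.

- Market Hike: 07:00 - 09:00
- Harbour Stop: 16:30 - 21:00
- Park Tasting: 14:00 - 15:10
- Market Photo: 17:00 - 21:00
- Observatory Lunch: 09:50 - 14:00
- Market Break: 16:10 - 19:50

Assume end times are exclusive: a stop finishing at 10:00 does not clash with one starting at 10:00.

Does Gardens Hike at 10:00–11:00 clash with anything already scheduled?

Yes — it overlaps Observatory Lunch

Market Hike: ends 09:00 at or before Gardens Hike starts 10:00 → clear.
Observatory Lunch: starts 09:50 before Gardens Hike ends 11:00, and ends 14:00 after Gardens Hike starts 10:00 → overlap.
Park Tasting: starts 14:00 at or after Gardens Hike ends 11:00 → clear.
Market Break: starts 16:10 at or after Gardens Hike ends 11:00 → clear.
Harbour Stop: starts 16:30 at or after Gardens Hike ends 11:00 → clear.
Market Photo: starts 17:00 at or after Gardens Hike ends 11:00 → clear.
Gardens Hike overlaps Observatory Lunch.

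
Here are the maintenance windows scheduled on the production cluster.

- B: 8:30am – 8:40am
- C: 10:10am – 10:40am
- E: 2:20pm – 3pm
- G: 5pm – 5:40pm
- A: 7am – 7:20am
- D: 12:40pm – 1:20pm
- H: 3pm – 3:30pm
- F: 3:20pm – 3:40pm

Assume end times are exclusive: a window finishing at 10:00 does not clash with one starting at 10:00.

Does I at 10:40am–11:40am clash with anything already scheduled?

No — it doesn't clash with anything

A: ends 7:20am at or before I starts 10:40am → clear.
B: ends 8:40am at or before I starts 10:40am → clear.
C: ends 10:40am at or before I starts 10:40am → clear.
D: starts 12:40pm at or after I ends 11:40am → clear.
E: starts 2:20pm at or after I ends 11:40am → clear.
H: starts 3pm at or after I ends 11:40am → clear.
F: starts 3:20pm at or after I ends 11:40am → clear.
G: starts 5pm at or after I ends 11:40am → clear.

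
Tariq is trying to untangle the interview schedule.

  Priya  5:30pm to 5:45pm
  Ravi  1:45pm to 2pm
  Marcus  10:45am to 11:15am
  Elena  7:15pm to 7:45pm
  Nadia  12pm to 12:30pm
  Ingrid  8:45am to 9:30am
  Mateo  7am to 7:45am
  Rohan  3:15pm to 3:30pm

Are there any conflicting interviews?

Sorted by start: Mateo, Ingrid, Marcus, Nadia, Ravi, Rohan, Priya, Elena.
Ingrid starts after Mateo ends — done with Mateo.
Marcus starts after Ingrid ends — done with Ingrid.
Nadia starts after Marcus ends — done with Marcus.
Ravi starts after Nadia ends — done with Nadia.
Rohan starts after Ravi ends — done with Ravi.
Priya starts after Rohan ends — done with Rohan.
Elena starts after Priya ends.
Every pair is clear; the schedule has no overlaps.

No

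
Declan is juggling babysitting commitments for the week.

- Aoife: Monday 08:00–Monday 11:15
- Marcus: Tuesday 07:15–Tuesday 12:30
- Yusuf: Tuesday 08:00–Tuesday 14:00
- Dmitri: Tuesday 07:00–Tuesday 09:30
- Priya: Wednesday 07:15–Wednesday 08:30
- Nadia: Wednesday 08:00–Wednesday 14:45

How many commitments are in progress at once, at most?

Sweep the timeline, counting +1 at each start and −1 at each end (ends before starts at a tie):
Monday 08:00 start Aoife → 1
Monday 11:15 end Aoife → 0
Tuesday 07:00 start Dmitri → 1
Tuesday 07:15 start Marcus → 2
Tuesday 08:00 start Yusuf → 3
Tuesday 09:30 end Dmitri → 2
Tuesday 12:30 end Marcus → 1
Tuesday 14:00 end Yusuf → 0
Wednesday 07:15 start Priya → 1
Wednesday 08:00 start Nadia → 2
Wednesday 08:30 end Priya → 1
Wednesday 14:45 end Nadia → 0
Peak is 3, at Tuesday 08:00 (Dmitri, Marcus, Yusuf).

3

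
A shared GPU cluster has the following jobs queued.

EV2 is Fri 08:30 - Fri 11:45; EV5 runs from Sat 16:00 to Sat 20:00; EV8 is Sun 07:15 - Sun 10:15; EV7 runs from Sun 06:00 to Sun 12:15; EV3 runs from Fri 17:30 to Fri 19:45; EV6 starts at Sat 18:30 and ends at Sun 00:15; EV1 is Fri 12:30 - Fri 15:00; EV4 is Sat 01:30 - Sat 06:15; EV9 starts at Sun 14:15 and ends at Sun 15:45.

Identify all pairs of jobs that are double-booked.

Sorted by start: EV2, EV1, EV3, EV4, EV5, EV6, EV7, EV8, EV9.
EV1 starts after EV2 ends; EV2 is clear from here.
EV3 starts after EV1 ends; EV1 is clear from here.
EV4 starts after EV3 ends; EV3 is clear from here.
EV5 starts after EV4 ends; EV4 is clear from here.
EV6 starts before EV5 ends → EV5 and EV6 overlap.
EV7 starts after EV5 ends; EV5 is clear from here.
EV7 starts after EV6 ends; EV6 is clear from here.
EV8 starts before EV7 ends → EV7 and EV8 overlap.
EV9 starts after EV7 ends.
EV9 starts after EV8 ends.

EV5 & EV6, EV7 & EV8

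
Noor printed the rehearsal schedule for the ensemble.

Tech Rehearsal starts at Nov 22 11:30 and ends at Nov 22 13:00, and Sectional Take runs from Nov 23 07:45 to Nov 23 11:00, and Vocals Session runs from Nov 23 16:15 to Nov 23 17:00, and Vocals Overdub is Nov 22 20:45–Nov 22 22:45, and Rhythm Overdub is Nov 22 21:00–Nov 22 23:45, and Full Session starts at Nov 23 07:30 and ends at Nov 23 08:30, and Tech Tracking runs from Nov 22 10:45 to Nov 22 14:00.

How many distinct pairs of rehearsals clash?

Sorted by start: Tech Tracking, Tech Rehearsal, Vocals Overdub, Rhythm Overdub, Full Session, Sectional Take, Vocals Session.
Tech Rehearsal starts before Tech Tracking ends → Tech Tracking and Tech Rehearsal overlap.
Vocals Overdub starts after Tech Tracking ends — done with Tech Tracking.
Vocals Overdub starts after Tech Rehearsal ends — done with Tech Rehearsal.
Rhythm Overdub starts before Vocals Overdub ends → Vocals Overdub and Rhythm Overdub overlap.
Full Session starts after Vocals Overdub ends — done with Vocals Overdub.
Full Session starts after Rhythm Overdub ends — done with Rhythm Overdub.
Sectional Take starts before Full Session ends → Full Session and Sectional Take overlap.
Vocals Session starts after Full Session ends.
Vocals Session starts after Sectional Take ends.
Overlapping pairs: Full Session & Sectional Take, Rhythm Overdub & Vocals Overdub, Tech Rehearsal & Tech Tracking — 3 in total.

3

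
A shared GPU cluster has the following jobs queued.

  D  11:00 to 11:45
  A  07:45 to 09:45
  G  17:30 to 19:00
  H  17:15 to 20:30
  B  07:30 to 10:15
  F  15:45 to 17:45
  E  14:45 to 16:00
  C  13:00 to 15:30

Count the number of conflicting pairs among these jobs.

6

Two intervals overlap when each starts before the other ends.
Sorted by start: B, A, D, C, E, F, H, G.
A starts before B ends → B and A overlap.
D starts after B ends — done with B.
D starts after A ends — done with A.
C starts after D ends — done with D.
E starts before C ends → C and E overlap.
F starts after C ends — done with C.
F starts before E ends → E and F overlap.
H starts after E ends — done with E.
H starts before F ends → F and H overlap.
G starts before F ends → F and G overlap.
G starts before H ends → H and G overlap.
Overlapping pairs: A & B, C & E, E & F, F & G, F & H, G & H — 6 in total.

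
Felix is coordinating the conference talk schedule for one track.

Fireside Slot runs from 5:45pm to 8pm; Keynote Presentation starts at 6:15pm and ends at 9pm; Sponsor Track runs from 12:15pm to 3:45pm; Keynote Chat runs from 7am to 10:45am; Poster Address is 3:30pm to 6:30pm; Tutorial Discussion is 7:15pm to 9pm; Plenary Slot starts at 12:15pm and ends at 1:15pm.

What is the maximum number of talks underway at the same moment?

3

Sweep the timeline, counting +1 at each start and −1 at each end (ends before starts at a tie):
7am start Keynote Chat → 1
10:45am end Keynote Chat → 0
12:15pm start Plenary Slot → 1
12:15pm start Sponsor Track → 2
1:15pm end Plenary Slot → 1
3:30pm start Poster Address → 2
3:45pm end Sponsor Track → 1
5:45pm start Fireside Slot → 2
6:15pm start Keynote Presentation → 3
6:30pm end Poster Address → 2
7:15pm start Tutorial Discussion → 3
8pm end Fireside Slot → 2
9pm end Keynote Presentation → 1
9pm end Tutorial Discussion → 0
Peak is 3, at 6:15pm (Fireside Slot, Keynote Presentation, Poster Address).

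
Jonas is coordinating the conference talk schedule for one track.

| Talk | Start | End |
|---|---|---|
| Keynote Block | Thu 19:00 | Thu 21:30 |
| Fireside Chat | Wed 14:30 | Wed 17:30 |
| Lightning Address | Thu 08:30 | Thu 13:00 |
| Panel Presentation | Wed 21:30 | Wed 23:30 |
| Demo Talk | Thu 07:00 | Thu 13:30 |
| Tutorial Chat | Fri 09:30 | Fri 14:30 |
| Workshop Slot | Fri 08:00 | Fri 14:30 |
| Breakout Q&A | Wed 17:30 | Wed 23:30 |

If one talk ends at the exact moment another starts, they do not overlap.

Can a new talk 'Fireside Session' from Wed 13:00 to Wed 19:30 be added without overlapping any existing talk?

Fireside Chat: starts Wed 14:30 before Fireside Session ends Wed 19:30, and ends Wed 17:30 after Fireside Session starts Wed 13:00 → overlap.
Breakout Q&A: starts Wed 17:30 before Fireside Session ends Wed 19:30, and ends Wed 23:30 after Fireside Session starts Wed 13:00 → overlap.
Panel Presentation: starts Wed 21:30 at or after Fireside Session ends Wed 19:30 → clear.
Demo Talk: starts Thu 07:00 at or after Fireside Session ends Wed 19:30 → clear.
Lightning Address: starts Thu 08:30 at or after Fireside Session ends Wed 19:30 → clear.
Keynote Block: starts Thu 19:00 at or after Fireside Session ends Wed 19:30 → clear.
Workshop Slot: starts Fri 08:00 at or after Fireside Session ends Wed 19:30 → clear.
Tutorial Chat: starts Fri 09:30 at or after Fireside Session ends Wed 19:30 → clear.
Fireside Session overlaps Fireside Chat, Breakout Q&A.

No — it overlaps Breakout Q&A, Fireside Chat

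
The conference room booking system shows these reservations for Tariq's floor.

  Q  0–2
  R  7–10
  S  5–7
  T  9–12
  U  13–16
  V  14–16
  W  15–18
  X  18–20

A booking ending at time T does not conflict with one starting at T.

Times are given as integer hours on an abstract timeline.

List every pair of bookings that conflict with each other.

R & T, U & V, U & W, V & W

Sorted by start: Q, S, R, T, U, V, W, X.
S starts after Q ends, so Q has no further overlaps.
R starts exactly when S ends (back-to-back, no overlap), so S has no further overlaps.
T starts before R ends → R and T overlap.
U starts after R ends, so R has no further overlaps.
U starts after T ends, so T has no further overlaps.
V starts before U ends → U and V overlap.
W starts before U ends → U and W overlap.
X starts after U ends.
W starts before V ends → V and W overlap.
X starts after V ends.
X starts exactly when W ends (back-to-back, no overlap).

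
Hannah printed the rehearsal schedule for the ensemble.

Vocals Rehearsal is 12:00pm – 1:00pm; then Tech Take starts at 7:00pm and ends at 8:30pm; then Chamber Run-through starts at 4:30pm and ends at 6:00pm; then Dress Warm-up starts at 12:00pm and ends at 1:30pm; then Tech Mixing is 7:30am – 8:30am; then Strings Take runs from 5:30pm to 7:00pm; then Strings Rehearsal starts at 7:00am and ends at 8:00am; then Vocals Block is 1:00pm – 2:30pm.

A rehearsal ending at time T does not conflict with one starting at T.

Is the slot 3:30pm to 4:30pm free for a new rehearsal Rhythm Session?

Strings Rehearsal: ends 8:00am at or before Rhythm Session starts 3:30pm → clear.
Tech Mixing: ends 8:30am at or before Rhythm Session starts 3:30pm → clear.
Vocals Rehearsal: ends 1:00pm at or before Rhythm Session starts 3:30pm → clear.
Dress Warm-up: ends 1:30pm at or before Rhythm Session starts 3:30pm → clear.
Vocals Block: ends 2:30pm at or before Rhythm Session starts 3:30pm → clear.
Chamber Run-through: starts 4:30pm at or after Rhythm Session ends 4:30pm → clear.
Strings Take: starts 5:30pm at or after Rhythm Session ends 4:30pm → clear.
Tech Take: starts 7:00pm at or after Rhythm Session ends 4:30pm → clear.

Yes — the slot is free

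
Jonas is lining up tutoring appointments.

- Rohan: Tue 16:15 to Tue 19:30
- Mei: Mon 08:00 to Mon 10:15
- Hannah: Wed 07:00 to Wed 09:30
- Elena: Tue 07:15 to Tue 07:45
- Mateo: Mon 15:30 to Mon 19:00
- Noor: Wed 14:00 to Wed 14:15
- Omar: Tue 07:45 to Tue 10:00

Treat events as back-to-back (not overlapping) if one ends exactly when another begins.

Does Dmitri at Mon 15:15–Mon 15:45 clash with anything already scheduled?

Yes — it overlaps Mateo

Mei: ends Mon 10:15 at or before Dmitri starts Mon 15:15 → clear.
Mateo: starts Mon 15:30 before Dmitri ends Mon 15:45, and ends Mon 19:00 after Dmitri starts Mon 15:15 → overlap.
Elena: starts Tue 07:15 at or after Dmitri ends Mon 15:45 → clear.
Omar: starts Tue 07:45 at or after Dmitri ends Mon 15:45 → clear.
Rohan: starts Tue 16:15 at or after Dmitri ends Mon 15:45 → clear.
Hannah: starts Wed 07:00 at or after Dmitri ends Mon 15:45 → clear.
Noor: starts Wed 14:00 at or after Dmitri ends Mon 15:45 → clear.
Dmitri overlaps Mateo.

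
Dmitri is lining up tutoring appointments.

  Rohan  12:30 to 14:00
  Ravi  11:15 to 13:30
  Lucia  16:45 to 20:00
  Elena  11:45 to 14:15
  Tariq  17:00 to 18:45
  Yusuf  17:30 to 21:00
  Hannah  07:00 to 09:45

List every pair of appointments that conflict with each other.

Two intervals overlap when each starts before the other ends.
Sorted by start: Hannah, Ravi, Elena, Rohan, Lucia, Tariq, Yusuf.
Ravi starts after Hannah ends, so nothing later overlaps Hannah either.
Elena starts before Ravi ends → Ravi and Elena overlap.
Rohan starts before Ravi ends → Ravi and Rohan overlap.
Lucia starts after Ravi ends, so nothing later overlaps Ravi either.
Rohan starts before Elena ends → Elena and Rohan overlap.
Lucia starts after Elena ends, so nothing later overlaps Elena either.
Lucia starts after Rohan ends, so nothing later overlaps Rohan either.
Tariq starts before Lucia ends → Lucia and Tariq overlap.
Yusuf starts before Lucia ends → Lucia and Yusuf overlap.
Yusuf starts before Tariq ends → Tariq and Yusuf overlap.

Elena & Ravi, Elena & Rohan, Lucia & Tariq, Lucia & Yusuf, Ravi & Rohan, Tariq & Yusuf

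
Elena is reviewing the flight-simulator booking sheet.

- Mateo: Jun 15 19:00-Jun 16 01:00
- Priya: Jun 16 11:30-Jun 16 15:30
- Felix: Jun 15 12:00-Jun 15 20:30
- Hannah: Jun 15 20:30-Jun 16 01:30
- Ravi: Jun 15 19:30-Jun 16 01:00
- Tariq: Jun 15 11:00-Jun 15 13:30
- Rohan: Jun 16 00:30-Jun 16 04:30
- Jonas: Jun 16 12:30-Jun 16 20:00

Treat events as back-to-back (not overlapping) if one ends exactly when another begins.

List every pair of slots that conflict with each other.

Felix & Mateo, Felix & Ravi, Felix & Tariq, Hannah & Mateo, Hannah & Ravi, Hannah & Rohan, Jonas & Priya, Mateo & Ravi, Mateo & Rohan, Ravi & Rohan

Check each pair: they overlap iff neither finishes before the other starts.
Sorted by start: Tariq, Felix, Mateo, Ravi, Hannah, Rohan, Priya, Jonas.
Felix starts before Tariq ends → Tariq and Felix overlap.
Mateo starts after Tariq ends, so Tariq has no further overlaps.
Mateo starts before Felix ends → Felix and Mateo overlap.
Ravi starts before Felix ends → Felix and Ravi overlap.
Hannah starts exactly when Felix ends (back-to-back, no overlap), so Felix has no further overlaps.
Ravi starts before Mateo ends → Mateo and Ravi overlap.
Hannah starts before Mateo ends → Mateo and Hannah overlap.
Rohan starts before Mateo ends → Mateo and Rohan overlap.
Priya starts after Mateo ends, so Mateo has no further overlaps.
Hannah starts before Ravi ends → Ravi and Hannah overlap.
Rohan starts before Ravi ends → Ravi and Rohan overlap.
Priya starts after Ravi ends, so Ravi has no further overlaps.
Rohan starts before Hannah ends → Hannah and Rohan overlap.
Priya starts after Hannah ends, so Hannah has no further overlaps.
Priya starts after Rohan ends, so Rohan has no further overlaps.
Jonas starts before Priya ends → Priya and Jonas overlap.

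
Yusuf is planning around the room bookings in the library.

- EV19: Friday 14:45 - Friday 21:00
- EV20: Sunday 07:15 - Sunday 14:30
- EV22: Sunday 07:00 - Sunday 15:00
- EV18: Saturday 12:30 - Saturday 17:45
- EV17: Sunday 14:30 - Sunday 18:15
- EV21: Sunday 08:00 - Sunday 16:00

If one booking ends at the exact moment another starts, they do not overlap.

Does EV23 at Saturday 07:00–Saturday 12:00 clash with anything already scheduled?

No — it doesn't clash with anything

EV19: ends Friday 21:00 at or before EV23 starts Saturday 07:00 → clear.
EV18: starts Saturday 12:30 at or after EV23 ends Saturday 12:00 → clear.
EV22: starts Sunday 07:00 at or after EV23 ends Saturday 12:00 → clear.
EV20: starts Sunday 07:15 at or after EV23 ends Saturday 12:00 → clear.
EV21: starts Sunday 08:00 at or after EV23 ends Saturday 12:00 → clear.
EV17: starts Sunday 14:30 at or after EV23 ends Saturday 12:00 → clear.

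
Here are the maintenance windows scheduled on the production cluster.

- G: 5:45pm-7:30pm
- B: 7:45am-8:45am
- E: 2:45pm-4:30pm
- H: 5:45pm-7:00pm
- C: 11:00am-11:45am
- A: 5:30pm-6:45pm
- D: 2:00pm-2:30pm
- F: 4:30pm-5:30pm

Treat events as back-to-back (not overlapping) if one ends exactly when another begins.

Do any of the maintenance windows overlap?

Sorted by start: B, C, D, E, F, A, G, H.
C starts after B ends; B is clear from here.
D starts after C ends; C is clear from here.
E starts after D ends; D is clear from here.
F starts exactly when E ends (back-to-back, no overlap); E is clear from here.
A starts exactly when F ends (back-to-back, no overlap); F is clear from here.
G starts before A ends → A and G overlap.
That's a conflict, so the schedule is not conflict-free.

Yes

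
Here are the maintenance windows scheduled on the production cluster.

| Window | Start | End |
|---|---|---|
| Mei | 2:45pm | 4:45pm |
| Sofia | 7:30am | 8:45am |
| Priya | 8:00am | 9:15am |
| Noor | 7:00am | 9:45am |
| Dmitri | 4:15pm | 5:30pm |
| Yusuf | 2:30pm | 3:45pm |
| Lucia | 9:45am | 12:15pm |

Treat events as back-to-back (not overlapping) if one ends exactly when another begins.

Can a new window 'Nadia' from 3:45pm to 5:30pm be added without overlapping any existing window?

Noor: ends 9:45am at or before Nadia starts 3:45pm → clear.
Sofia: ends 8:45am at or before Nadia starts 3:45pm → clear.
Priya: ends 9:15am at or before Nadia starts 3:45pm → clear.
Lucia: ends 12:15pm at or before Nadia starts 3:45pm → clear.
Yusuf: ends 3:45pm at or before Nadia starts 3:45pm → clear.
Mei: starts 2:45pm before Nadia ends 5:30pm, and ends 4:45pm after Nadia starts 3:45pm → overlap.
Dmitri: starts 4:15pm before Nadia ends 5:30pm, and ends 5:30pm after Nadia starts 3:45pm → overlap.
Nadia overlaps Mei, Dmitri.

No — it overlaps Dmitri, Mei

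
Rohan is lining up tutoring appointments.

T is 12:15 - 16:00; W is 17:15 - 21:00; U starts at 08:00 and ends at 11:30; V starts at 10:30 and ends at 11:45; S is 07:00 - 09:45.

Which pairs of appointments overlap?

Check each pair: they overlap iff neither finishes before the other starts.
Sorted by start: S, U, V, T, W.
U starts before S ends → S and U overlap.
V starts after S ends, so S has no further overlaps.
V starts before U ends → U and V overlap.
T starts after U ends, so U has no further overlaps.
T starts after V ends, so V has no further overlaps.
W starts after T ends.

S & U, U & V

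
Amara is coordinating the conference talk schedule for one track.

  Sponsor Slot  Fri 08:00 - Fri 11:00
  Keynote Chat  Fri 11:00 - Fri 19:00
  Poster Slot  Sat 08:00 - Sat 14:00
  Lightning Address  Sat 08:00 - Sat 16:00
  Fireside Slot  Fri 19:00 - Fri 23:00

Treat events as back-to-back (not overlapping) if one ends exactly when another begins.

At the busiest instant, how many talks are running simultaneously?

2

Walk through starts and ends in time order (an end at T is processed before a start at T):
Fri 08:00 start Sponsor Slot → 1
Fri 11:00 end Sponsor Slot → 0
Fri 11:00 start Keynote Chat → 1
Fri 19:00 end Keynote Chat → 0
Fri 19:00 start Fireside Slot → 1
Fri 23:00 end Fireside Slot → 0
Sat 08:00 start Lightning Address → 1
Sat 08:00 start Poster Slot → 2
Sat 14:00 end Poster Slot → 1
Sat 16:00 end Lightning Address → 0
Peak is 2, at Sat 08:00 (Lightning Address, Poster Slot).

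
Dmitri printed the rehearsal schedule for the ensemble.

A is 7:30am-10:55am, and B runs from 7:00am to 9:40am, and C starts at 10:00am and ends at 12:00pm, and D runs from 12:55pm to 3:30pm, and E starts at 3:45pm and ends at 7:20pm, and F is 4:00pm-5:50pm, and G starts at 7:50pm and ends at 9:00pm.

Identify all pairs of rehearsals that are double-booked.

A & B, A & C, E & F

Two intervals overlap when each starts before the other ends.
Sorted by start: B, A, C, D, E, F, G.
A starts before B ends → B and A overlap.
C starts after B ends — done with B.
C starts before A ends → A and C overlap.
D starts after A ends — done with A.
D starts after C ends — done with C.
E starts after D ends — done with D.
F starts before E ends → E and F overlap.
G starts after E ends.
G starts after F ends.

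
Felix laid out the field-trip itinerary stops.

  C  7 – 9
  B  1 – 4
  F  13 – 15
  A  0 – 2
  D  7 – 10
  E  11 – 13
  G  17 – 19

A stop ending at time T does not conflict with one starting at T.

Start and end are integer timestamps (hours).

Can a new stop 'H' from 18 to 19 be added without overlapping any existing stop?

No — it overlaps G

A: ends 2 at or before H starts 18 → clear.
B: ends 4 at or before H starts 18 → clear.
C: ends 9 at or before H starts 18 → clear.
D: ends 10 at or before H starts 18 → clear.
E: ends 13 at or before H starts 18 → clear.
F: ends 15 at or before H starts 18 → clear.
G: starts 17 before H ends 19, and ends 19 after H starts 18 → overlap.
H overlaps G.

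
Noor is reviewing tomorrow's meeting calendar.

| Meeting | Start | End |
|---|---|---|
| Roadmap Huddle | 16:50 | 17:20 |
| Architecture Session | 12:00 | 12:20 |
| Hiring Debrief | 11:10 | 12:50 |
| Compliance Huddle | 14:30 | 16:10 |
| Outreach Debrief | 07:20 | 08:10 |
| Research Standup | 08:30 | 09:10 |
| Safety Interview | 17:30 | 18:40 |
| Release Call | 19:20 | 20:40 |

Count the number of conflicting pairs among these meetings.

1

Sorted by start: Outreach Debrief, Research Standup, Hiring Debrief, Architecture Session, Compliance Huddle, Roadmap Huddle, Safety Interview, Release Call.
Research Standup starts after Outreach Debrief ends, so Outreach Debrief has no further overlaps.
Hiring Debrief starts after Research Standup ends, so Research Standup has no further overlaps.
Architecture Session starts before Hiring Debrief ends → Hiring Debrief and Architecture Session overlap.
Compliance Huddle starts after Hiring Debrief ends, so Hiring Debrief has no further overlaps.
Compliance Huddle starts after Architecture Session ends, so Architecture Session has no further overlaps.
Roadmap Huddle starts after Compliance Huddle ends, so Compliance Huddle has no further overlaps.
Safety Interview starts after Roadmap Huddle ends, so Roadmap Huddle has no further overlaps.
Release Call starts after Safety Interview ends.
Overlapping pairs: Architecture Session & Hiring Debrief — 1 in total.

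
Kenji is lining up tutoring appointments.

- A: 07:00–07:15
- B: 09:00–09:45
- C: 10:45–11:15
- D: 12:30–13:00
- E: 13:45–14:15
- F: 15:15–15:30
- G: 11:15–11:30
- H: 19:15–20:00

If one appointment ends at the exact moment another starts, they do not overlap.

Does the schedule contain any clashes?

No

Sorted by start: A, B, C, G, D, E, F, H.
B starts after A ends — done with A.
C starts after B ends — done with B.
G starts exactly when C ends (back-to-back, no overlap) — done with C.
D starts after G ends — done with G.
E starts after D ends — done with D.
F starts after E ends — done with E.
H starts after F ends.
Every pair is clear; the schedule has no overlaps.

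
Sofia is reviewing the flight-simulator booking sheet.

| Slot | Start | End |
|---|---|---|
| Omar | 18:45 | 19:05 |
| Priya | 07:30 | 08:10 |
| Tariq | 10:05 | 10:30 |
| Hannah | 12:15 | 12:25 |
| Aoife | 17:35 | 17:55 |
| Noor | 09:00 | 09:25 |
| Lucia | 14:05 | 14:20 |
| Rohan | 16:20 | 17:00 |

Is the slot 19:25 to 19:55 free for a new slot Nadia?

Yes — the slot is free

Priya: ends 08:10 at or before Nadia starts 19:25 → clear.
Noor: ends 09:25 at or before Nadia starts 19:25 → clear.
Tariq: ends 10:30 at or before Nadia starts 19:25 → clear.
Hannah: ends 12:25 at or before Nadia starts 19:25 → clear.
Lucia: ends 14:20 at or before Nadia starts 19:25 → clear.
Rohan: ends 17:00 at or before Nadia starts 19:25 → clear.
Aoife: ends 17:55 at or before Nadia starts 19:25 → clear.
Omar: ends 19:05 at or before Nadia starts 19:25 → clear.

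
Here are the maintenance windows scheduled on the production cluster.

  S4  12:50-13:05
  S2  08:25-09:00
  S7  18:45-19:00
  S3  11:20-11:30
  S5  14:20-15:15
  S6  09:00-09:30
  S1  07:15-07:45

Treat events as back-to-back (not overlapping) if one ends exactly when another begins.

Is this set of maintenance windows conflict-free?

Sorted by start: S1, S2, S6, S3, S4, S5, S7.
S2 starts after S1 ends, so nothing later overlaps S1 either.
S6 starts exactly when S2 ends (back-to-back, no overlap), so nothing later overlaps S2 either.
S3 starts after S6 ends, so nothing later overlaps S6 either.
S4 starts after S3 ends, so nothing later overlaps S3 either.
S5 starts after S4 ends, so nothing later overlaps S4 either.
S7 starts after S5 ends.
Every pair is clear; the schedule has no overlaps.

Yes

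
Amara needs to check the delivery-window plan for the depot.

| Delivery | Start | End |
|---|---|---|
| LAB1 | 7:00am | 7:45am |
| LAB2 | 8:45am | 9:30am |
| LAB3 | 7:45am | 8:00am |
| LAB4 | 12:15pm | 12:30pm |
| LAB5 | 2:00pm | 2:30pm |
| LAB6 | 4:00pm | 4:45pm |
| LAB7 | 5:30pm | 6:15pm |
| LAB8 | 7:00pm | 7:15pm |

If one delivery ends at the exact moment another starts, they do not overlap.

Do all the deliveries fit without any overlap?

Yes

Sorted by start: LAB1, LAB3, LAB2, LAB4, LAB5, LAB6, LAB7, LAB8.
LAB3 starts exactly when LAB1 ends (back-to-back, no overlap), so LAB1 has no further overlaps.
LAB2 starts after LAB3 ends, so LAB3 has no further overlaps.
LAB4 starts after LAB2 ends, so LAB2 has no further overlaps.
LAB5 starts after LAB4 ends, so LAB4 has no further overlaps.
LAB6 starts after LAB5 ends, so LAB5 has no further overlaps.
LAB7 starts after LAB6 ends, so LAB6 has no further overlaps.
LAB8 starts after LAB7 ends.
Every pair is clear; the schedule has no overlaps.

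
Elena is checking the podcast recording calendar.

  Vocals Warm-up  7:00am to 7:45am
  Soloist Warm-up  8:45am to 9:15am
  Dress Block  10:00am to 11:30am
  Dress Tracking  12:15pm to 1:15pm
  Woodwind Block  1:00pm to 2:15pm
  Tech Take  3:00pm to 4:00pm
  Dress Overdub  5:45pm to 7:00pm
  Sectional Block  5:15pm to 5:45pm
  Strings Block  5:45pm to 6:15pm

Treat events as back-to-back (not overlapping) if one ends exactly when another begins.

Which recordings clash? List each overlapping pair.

Two intervals overlap when each starts before the other ends.
Sorted by start: Vocals Warm-up, Soloist Warm-up, Dress Block, Dress Tracking, Woodwind Block, Tech Take, Sectional Block, Dress Overdub, Strings Block.
Soloist Warm-up starts after Vocals Warm-up ends; Vocals Warm-up is clear from here.
Dress Block starts after Soloist Warm-up ends; Soloist Warm-up is clear from here.
Dress Tracking starts after Dress Block ends; Dress Block is clear from here.
Woodwind Block starts before Dress Tracking ends → Dress Tracking and Woodwind Block overlap.
Tech Take starts after Dress Tracking ends; Dress Tracking is clear from here.
Tech Take starts after Woodwind Block ends; Woodwind Block is clear from here.
Sectional Block starts after Tech Take ends; Tech Take is clear from here.
Dress Overdub starts exactly when Sectional Block ends (back-to-back, no overlap); Sectional Block is clear from here.
Strings Block starts before Dress Overdub ends → Dress Overdub and Strings Block overlap.

Dress Overdub & Strings Block, Dress Tracking & Woodwind Block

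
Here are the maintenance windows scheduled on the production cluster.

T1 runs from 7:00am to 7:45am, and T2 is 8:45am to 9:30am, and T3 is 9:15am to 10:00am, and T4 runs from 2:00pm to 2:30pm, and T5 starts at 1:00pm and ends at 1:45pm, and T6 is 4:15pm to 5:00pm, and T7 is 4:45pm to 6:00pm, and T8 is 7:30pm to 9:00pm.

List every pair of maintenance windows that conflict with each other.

T2 & T3, T6 & T7

Check each pair: they overlap iff neither finishes before the other starts.
Sorted by start: T1, T2, T3, T5, T4, T6, T7, T8.
T2 starts after T1 ends; T1 is clear from here.
T3 starts before T2 ends → T2 and T3 overlap.
T5 starts after T2 ends; T2 is clear from here.
T5 starts after T3 ends; T3 is clear from here.
T4 starts after T5 ends; T5 is clear from here.
T6 starts after T4 ends; T4 is clear from here.
T7 starts before T6 ends → T6 and T7 overlap.
T8 starts after T6 ends.
T8 starts after T7 ends.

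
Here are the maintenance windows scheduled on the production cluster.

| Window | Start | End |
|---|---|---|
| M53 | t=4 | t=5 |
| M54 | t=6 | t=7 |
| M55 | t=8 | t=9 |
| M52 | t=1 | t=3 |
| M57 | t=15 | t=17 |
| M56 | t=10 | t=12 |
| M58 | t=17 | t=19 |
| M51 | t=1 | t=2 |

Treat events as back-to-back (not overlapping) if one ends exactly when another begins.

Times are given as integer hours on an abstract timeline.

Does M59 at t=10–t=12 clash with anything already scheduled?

M51: ends t=2 at or before M59 starts t=10 → clear.
M52: ends t=3 at or before M59 starts t=10 → clear.
M53: ends t=5 at or before M59 starts t=10 → clear.
M54: ends t=7 at or before M59 starts t=10 → clear.
M55: ends t=9 at or before M59 starts t=10 → clear.
M56: starts t=10 before M59 ends t=12, and ends t=12 after M59 starts t=10 → overlap.
M57: starts t=15 at or after M59 ends t=12 → clear.
M58: starts t=17 at or after M59 ends t=12 → clear.
M59 overlaps M56.

Yes — it overlaps M56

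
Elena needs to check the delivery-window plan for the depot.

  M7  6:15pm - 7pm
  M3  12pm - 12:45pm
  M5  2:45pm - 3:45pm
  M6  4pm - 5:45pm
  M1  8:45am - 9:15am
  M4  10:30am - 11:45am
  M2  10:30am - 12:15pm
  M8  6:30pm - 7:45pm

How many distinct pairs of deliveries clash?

Sorted by start: M1, M2, M4, M3, M5, M6, M7, M8.
M2 starts after M1 ends — done with M1.
M4 starts before M2 ends → M2 and M4 overlap.
M3 starts before M2 ends → M2 and M3 overlap.
M5 starts after M2 ends — done with M2.
M3 starts after M4 ends — done with M4.
M5 starts after M3 ends — done with M3.
M6 starts after M5 ends — done with M5.
M7 starts after M6 ends — done with M6.
M8 starts before M7 ends → M7 and M8 overlap.
Overlapping pairs: M2 & M3, M2 & M4, M7 & M8 — 3 in total.

3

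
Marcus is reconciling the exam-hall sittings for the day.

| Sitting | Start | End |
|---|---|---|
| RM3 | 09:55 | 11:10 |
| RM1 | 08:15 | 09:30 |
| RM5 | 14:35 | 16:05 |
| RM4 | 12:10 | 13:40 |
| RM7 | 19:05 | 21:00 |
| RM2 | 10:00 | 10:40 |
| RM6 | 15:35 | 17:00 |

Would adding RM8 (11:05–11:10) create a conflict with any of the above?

Yes — it overlaps RM3

RM1: ends 09:30 at or before RM8 starts 11:05 → clear.
RM3: starts 09:55 before RM8 ends 11:10, and ends 11:10 after RM8 starts 11:05 → overlap.
RM2: ends 10:40 at or before RM8 starts 11:05 → clear.
RM4: starts 12:10 at or after RM8 ends 11:10 → clear.
RM5: starts 14:35 at or after RM8 ends 11:10 → clear.
RM6: starts 15:35 at or after RM8 ends 11:10 → clear.
RM7: starts 19:05 at or after RM8 ends 11:10 → clear.
RM8 overlaps RM3.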